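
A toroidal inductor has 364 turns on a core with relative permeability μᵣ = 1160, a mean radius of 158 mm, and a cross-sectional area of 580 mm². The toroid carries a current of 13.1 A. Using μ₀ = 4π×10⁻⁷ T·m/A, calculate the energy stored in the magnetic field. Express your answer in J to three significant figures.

U ≈ 9.68 J

L = μ₀μᵣN²A/(2πR) = (4π×10⁻⁷)(1160)(364)²(5.800×10^-4)/(2π×0.158) = 0.1128 H.
U = ½LI² = ½(0.1128)(13.1)² = 9.682 J.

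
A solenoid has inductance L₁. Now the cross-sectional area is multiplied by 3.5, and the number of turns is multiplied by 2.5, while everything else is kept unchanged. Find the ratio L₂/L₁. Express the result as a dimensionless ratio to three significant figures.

For a solenoid, L ∝ μᵣN²A/ℓ.
L₂/L₁ = (3.5) × (2.5)^2 = 21.9.

L₂/L₁ = 21.9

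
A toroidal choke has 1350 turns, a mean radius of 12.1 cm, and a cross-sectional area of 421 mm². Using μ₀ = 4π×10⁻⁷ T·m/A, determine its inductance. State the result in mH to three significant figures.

L ≈ 1.27 mH

For a thin toroid, L = μ₀N²A/(2πR).
L = (4π×10⁻⁷)(1350)²(4.210×10^-4) / (2π×0.121 m) = 1.268×10^-3 H.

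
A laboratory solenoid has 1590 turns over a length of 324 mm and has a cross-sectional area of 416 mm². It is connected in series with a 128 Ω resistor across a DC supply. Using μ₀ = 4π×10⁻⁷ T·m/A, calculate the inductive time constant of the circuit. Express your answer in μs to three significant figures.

τ ≈ 31.9 μs

A = 416 mm² = 4.160×10^-4 m².
L = μ₀N²A/ℓ = (4π×10⁻⁷)(1590)²(4.160×10^-4)/(0.324) = 4.079×10^-3 H.
τ = L/R = (4.079×10^-3)/(128) = 3.187×10^-5 s.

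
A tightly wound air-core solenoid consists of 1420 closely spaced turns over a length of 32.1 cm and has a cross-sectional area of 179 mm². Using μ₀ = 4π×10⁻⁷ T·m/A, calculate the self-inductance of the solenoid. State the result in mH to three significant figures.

A = 179 mm² = 1.790×10^-4 m².
For a long solenoid, L = μ₀N²A/ℓ.
L = (4π×10⁻⁷)(1420)²(1.790×10^-4)/(0.321 m) = 1.413×10^-3 H.

L ≈ 1.41 mH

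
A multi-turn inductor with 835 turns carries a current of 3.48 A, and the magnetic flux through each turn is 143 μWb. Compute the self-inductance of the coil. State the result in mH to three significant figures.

L ≈ 34.3 mH

Self-inductance is defined by L = NΦ_B/I (flux linkage over current).
L = (835)(1.430×10^-4 Wb)/(3.48 A) = 3.431×10^-2 H.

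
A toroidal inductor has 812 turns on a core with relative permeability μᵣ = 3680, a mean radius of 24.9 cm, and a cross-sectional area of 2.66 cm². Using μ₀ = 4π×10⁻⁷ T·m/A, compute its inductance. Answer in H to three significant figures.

For a thin toroid, L = μ₀μᵣN²A/(2πR).
L = (4π×10⁻⁷)(3680)(812)²(2.660×10^-4) / (2π×0.249 m) = 0.5184 H.

L ≈ 0.518 H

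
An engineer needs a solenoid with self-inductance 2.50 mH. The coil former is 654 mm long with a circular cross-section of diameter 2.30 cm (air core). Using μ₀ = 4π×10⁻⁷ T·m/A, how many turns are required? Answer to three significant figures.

N ≈ 1770 turns

A = π(d/2)² = π(1.150×10^-2 m)² = 4.1548×10^-4 m².
From L = μ₀N²A/ℓ, N = √(Lℓ / (μ₀A)).
N = √[(2.500×10^-3)(0.654) / ((4π×10⁻⁷)×4.1548×10^-4)] = √(3.132×10^6) ≈ 1769.6.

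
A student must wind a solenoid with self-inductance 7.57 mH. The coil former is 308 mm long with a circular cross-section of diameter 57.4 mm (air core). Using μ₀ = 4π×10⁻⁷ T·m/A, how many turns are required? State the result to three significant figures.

N ≈ 847 turns

A = π(d/2)² = π(2.870×10^-2 m)² = 2.588×10^-3 m².
From L = μ₀N²A/ℓ, N = √(Lℓ / (μ₀A)).
N = √[(7.570×10^-3)(0.308) / ((4π×10⁻⁷)×2.588×10^-3)] = √(7.170×10^5) ≈ 846.8.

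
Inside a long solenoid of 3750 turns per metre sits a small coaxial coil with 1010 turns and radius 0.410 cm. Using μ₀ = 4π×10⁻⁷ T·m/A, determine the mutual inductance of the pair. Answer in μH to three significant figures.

The outer solenoid produces a uniform field B₁ = μ₀n₁I₁ across the inner coil,
so the flux linkage is N₂Φ = N₂B₁A₂ = μ₀n₁N₂A₂·I₁, giving M = μ₀n₁N₂A₂.
A₂ = πr² = π(4.100×10^-3 m)² = 5.281×10^-5 m².
M = (4π×10⁻⁷)(3750)(1010)(5.281×10^-5) = 2.514×10^-4 H.

M ≈ 251 μH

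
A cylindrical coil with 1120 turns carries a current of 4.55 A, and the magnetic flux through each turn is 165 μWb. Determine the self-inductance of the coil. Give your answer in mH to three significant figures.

L ≈ 40.6 mH

Self-inductance is defined by L = NΦ_B/I (flux linkage over current).
L = (1120)(1.650×10^-4 Wb)/(4.55 A) = 4.062×10^-2 H.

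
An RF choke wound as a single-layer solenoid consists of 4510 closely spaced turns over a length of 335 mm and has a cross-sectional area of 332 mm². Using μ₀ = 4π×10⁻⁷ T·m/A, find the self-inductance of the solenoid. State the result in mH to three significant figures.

A = 332 mm² = 3.320×10^-4 m².
For a long solenoid, L = μ₀N²A/ℓ.
L = (4π×10⁻⁷)(4510)²(3.320×10^-4)/(0.335 m) = 2.533×10^-2 H.

L ≈ 25.3 mH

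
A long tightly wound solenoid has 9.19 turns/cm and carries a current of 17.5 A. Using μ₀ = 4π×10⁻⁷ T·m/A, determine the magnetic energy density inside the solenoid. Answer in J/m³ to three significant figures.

B = μ₀nI = (4π×10⁻⁷)(919)(17.5) = 2.021×10^-2 T.
u = B²/(2μ₀) = (2.021×10^-2)²/(2×4π×10⁻⁷) = 162.5 J/m³.

u ≈ 163 J/m³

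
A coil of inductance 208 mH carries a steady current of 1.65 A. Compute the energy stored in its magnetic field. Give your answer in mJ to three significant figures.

Stored magnetic energy: U = ½LI².
U = ½(0.208 H)(1.65 A)² = 0.2831 J.

U ≈ 283 mJ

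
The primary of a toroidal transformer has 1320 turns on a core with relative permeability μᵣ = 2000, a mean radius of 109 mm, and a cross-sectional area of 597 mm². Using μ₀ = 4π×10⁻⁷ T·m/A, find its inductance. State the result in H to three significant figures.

L ≈ 3.82 H

For a thin toroid, L = μ₀μᵣN²A/(2πR).
L = (4π×10⁻⁷)(2000)(1320)²(5.970×10^-4) / (2π×0.109 m) = 3.817 H.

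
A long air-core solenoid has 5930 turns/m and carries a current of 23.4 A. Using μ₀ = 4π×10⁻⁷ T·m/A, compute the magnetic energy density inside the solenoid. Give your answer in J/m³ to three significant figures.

u ≈ 12100 J/m³

B = μ₀nI = (4π×10⁻⁷)(5.930×10^3)(23.4) = 0.1744 T.
u = B²/(2μ₀) = (0.1744)²/(2×4π×10⁻⁷) = 1.210×10^4 J/m³.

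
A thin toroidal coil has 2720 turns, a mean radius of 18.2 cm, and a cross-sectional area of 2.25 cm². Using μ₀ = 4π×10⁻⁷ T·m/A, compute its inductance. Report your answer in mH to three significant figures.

L ≈ 1.83 mH

For a thin toroid, L = μ₀N²A/(2πR).
L = (4π×10⁻⁷)(2720)²(2.250×10^-4) / (2π×0.182 m) = 1.829×10^-3 H.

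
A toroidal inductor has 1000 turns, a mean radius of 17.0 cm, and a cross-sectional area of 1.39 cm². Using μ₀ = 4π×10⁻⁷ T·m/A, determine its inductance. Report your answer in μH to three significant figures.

For a thin toroid, L = μ₀N²A/(2πR).
L = (4π×10⁻⁷)(1000)²(1.390×10^-4) / (2π×0.17 m) = 1.635×10^-4 H.

L ≈ 164 μH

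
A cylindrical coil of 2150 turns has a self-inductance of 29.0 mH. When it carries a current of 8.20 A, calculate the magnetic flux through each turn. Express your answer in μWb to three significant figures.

From L = NΦ_B/I, the flux per turn is Φ_B = LI/N.
Φ_B = (2.900×10^-2 H)(8.20 A)/2150 = 1.106×10^-4 Wb.

Φ_B ≈ 111 μWb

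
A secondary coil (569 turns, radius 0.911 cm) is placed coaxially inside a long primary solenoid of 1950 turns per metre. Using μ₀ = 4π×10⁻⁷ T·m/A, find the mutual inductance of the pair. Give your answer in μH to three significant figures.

The outer solenoid produces a uniform field B₁ = μ₀n₁I₁ across the inner coil,
so the flux linkage is N₂Φ = N₂B₁A₂ = μ₀n₁N₂A₂·I₁, giving M = μ₀n₁N₂A₂.
A₂ = πr² = π(9.110×10^-3 m)² = 2.607×10^-4 m².
M = (4π×10⁻⁷)(1950)(569)(2.607×10^-4) = 3.635×10^-4 H.

M ≈ 364 μH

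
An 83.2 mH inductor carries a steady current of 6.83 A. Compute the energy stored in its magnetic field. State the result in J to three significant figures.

U ≈ 1.94 J

Stored magnetic energy: U = ½LI².
U = ½(8.320×10^-2 H)(6.83 A)² = 1.941 J.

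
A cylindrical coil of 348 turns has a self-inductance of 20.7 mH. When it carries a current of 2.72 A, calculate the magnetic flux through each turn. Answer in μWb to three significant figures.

Φ_B ≈ 162 μWb

From L = NΦ_B/I, the flux per turn is Φ_B = LI/N.
Φ_B = (2.070×10^-2 H)(2.72 A)/348 = 1.618×10^-4 Wb.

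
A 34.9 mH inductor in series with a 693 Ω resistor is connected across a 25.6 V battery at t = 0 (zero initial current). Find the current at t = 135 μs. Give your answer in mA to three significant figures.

I ≈ 34.4 mA

τ = L/R = 3.490×10^-2/693 = 5.036×10^-5 s; final current I_∞ = ε/R = 25.6/693 = 3.694×10^-2 A.
I(t) = I_∞(1 − e^(−t/τ)) with t/τ = 2.681.
I = (3.694×10^-2)(1 − e^(−2.681)) = 3.441×10^-2 A.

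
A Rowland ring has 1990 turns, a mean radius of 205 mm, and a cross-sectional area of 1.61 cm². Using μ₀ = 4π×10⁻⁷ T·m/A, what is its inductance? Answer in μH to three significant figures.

L ≈ 622 μH

For a thin toroid, L = μ₀N²A/(2πR).
L = (4π×10⁻⁷)(1990)²(1.610×10^-4) / (2π×0.205 m) = 6.220×10^-4 H.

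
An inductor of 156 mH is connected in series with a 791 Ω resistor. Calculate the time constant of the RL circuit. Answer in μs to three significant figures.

τ = L/R = (0.156 H)/(791 Ω) = 1.972×10^-4 s.

τ ≈ 197 μs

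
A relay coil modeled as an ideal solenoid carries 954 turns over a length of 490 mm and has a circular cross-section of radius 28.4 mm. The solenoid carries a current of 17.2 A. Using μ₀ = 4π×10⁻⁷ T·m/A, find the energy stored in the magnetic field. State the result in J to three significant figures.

A = πr² = π(2.840×10^-2 m)² = 2.534×10^-3 m².
L = μ₀N²A/ℓ = (4π×10⁻⁷)(954)²(2.534×10^-3)/(0.49) = 5.914×10^-3 H.
U = ½LI² = ½(5.914×10^-3)(17.2)² = 0.8748 J.

U ≈ 0.875 J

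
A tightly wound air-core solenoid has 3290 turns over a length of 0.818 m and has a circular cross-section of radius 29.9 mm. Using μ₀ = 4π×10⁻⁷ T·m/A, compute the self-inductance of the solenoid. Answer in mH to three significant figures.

A = πr² = π(2.990×10^-2 m)² = 2.809×10^-3 m².
For a long solenoid, L = μ₀N²A/ℓ.
L = (4π×10⁻⁷)(3290)²(2.809×10^-3)/(0.818 m) = 4.670×10^-2 H.

L ≈ 46.7 mH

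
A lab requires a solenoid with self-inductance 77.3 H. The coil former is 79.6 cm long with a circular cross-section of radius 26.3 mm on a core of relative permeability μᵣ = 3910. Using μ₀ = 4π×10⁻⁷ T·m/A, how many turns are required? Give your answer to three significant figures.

A = πr² = π(2.630×10^-2 m)² = 2.173×10^-3 m².
From L = μ₀μᵣN²A/ℓ, N = √(Lℓ / (μ₀μᵣA)).
N = √[(77.3)(0.796) / ((4π×10⁻⁷)(3910)×2.173×10^-3)] = √(5.763×10^6) ≈ 2400.6.

N ≈ 2400 turns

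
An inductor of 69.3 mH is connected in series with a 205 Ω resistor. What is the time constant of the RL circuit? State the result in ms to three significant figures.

τ = L/R = (6.930×10^-2 H)/(205 Ω) = 3.380×10^-4 s.

τ ≈ 0.338 ms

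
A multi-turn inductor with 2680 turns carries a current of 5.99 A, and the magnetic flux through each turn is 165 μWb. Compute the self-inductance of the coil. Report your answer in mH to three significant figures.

Self-inductance is defined by L = NΦ_B/I (flux linkage over current).
L = (2680)(1.650×10^-4 Wb)/(5.99 A) = 7.382×10^-2 H.

L ≈ 73.8 mH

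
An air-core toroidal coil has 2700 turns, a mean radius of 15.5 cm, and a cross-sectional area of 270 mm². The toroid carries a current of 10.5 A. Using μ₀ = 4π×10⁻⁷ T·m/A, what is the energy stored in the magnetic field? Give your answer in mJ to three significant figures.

L = μ₀N²A/(2πR) = (4π×10⁻⁷)(2700)²(2.700×10^-4)/(2π×0.155) = 2.540×10^-3 H.
U = ½LI² = ½(2.540×10^-3)(10.5)² = 0.14 J.

U ≈ 140 mJ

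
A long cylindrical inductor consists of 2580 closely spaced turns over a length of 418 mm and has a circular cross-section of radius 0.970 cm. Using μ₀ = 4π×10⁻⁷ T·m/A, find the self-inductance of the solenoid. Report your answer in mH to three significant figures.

A = πr² = π(9.700×10^-3 m)² = 2.956×10^-4 m².
For a long solenoid, L = μ₀N²A/ℓ.
L = (4π×10⁻⁷)(2580)²(2.956×10^-4)/(0.418 m) = 5.915×10^-3 H.

L ≈ 5.92 mH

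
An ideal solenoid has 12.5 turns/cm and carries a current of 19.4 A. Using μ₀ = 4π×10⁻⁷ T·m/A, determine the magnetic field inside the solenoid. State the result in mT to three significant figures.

B ≈ 30.5 mT

Inside a long solenoid, B = μ₀nI.
B = (4π×10⁻⁷)(1.250×10^3 m⁻¹)(19.4 A) = 3.047×10^-2 T.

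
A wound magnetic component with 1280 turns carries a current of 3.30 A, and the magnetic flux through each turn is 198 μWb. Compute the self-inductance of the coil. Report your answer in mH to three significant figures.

L ≈ 76.8 mH

Self-inductance is defined by L = NΦ_B/I (flux linkage over current).
L = (1280)(1.980×10^-4 Wb)/(3.30 A) = 7.680×10^-2 H.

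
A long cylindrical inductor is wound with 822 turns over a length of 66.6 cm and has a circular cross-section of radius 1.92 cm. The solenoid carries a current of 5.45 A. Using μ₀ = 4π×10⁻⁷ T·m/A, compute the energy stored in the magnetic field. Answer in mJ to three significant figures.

U ≈ 21.9 mJ

A = πr² = π(1.920×10^-2 m)² = 1.158×10^-3 m².
L = μ₀N²A/ℓ = (4π×10⁻⁷)(822)²(1.158×10^-3)/(0.666) = 1.476×10^-3 H.
U = ½LI² = ½(1.476×10^-3)(5.45)² = 2.193×10^-2 J.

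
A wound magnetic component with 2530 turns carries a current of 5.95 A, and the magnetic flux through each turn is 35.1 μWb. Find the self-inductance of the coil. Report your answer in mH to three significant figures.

L ≈ 14.9 mH

Self-inductance is defined by L = NΦ_B/I (flux linkage over current).
L = (2530)(3.510×10^-5 Wb)/(5.95 A) = 1.492×10^-2 H.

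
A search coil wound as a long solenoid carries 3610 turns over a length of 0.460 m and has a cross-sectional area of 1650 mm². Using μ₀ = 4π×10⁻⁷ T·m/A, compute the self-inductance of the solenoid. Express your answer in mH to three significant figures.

L ≈ 58.7 mH

A = 1650 mm² = 1.650×10^-3 m².
For a long solenoid, L = μ₀N²A/ℓ.
L = (4π×10⁻⁷)(3610)²(1.650×10^-3)/(0.46 m) = 5.874×10^-2 H.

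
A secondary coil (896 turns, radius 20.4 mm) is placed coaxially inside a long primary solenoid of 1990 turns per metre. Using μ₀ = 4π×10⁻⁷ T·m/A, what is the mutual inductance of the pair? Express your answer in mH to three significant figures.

M ≈ 2.93 mH

The outer solenoid produces a uniform field B₁ = μ₀n₁I₁ across the inner coil,
so the flux linkage is N₂Φ = N₂B₁A₂ = μ₀n₁N₂A₂·I₁, giving M = μ₀n₁N₂A₂.
A₂ = πr² = π(2.040×10^-2 m)² = 1.307×10^-3 m².
M = (4π×10⁻⁷)(1990)(896)(1.307×10^-3) = 2.929×10^-3 H.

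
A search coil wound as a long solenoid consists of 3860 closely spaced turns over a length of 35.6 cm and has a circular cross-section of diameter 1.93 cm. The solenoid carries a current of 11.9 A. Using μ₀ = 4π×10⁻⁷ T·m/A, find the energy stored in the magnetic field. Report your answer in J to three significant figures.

A = π(d/2)² = π(9.650×10^-3 m)² = 2.926×10^-4 m².
L = μ₀N²A/ℓ = (4π×10⁻⁷)(3860)²(2.926×10^-4)/(0.356) = 1.539×10^-2 H.
U = ½LI² = ½(1.539×10^-2)(11.9)² = 1.089 J.

U ≈ 1.09 J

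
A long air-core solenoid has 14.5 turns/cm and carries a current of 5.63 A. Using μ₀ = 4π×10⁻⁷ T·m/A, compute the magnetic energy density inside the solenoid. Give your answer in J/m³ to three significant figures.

u ≈ 41.9 J/m³

B = μ₀nI = (4π×10⁻⁷)(1.450×10^3)(5.63) = 1.026×10^-2 T.
u = B²/(2μ₀) = (1.026×10^-2)²/(2×4π×10⁻⁷) = 41.87 J/m³.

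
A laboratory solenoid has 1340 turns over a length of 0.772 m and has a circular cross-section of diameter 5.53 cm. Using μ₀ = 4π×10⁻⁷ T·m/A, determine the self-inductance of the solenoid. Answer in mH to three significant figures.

L ≈ 7.02 mH

A = π(d/2)² = π(2.765×10^-2 m)² = 2.402×10^-3 m².
For a long solenoid, L = μ₀N²A/ℓ.
L = (4π×10⁻⁷)(1340)²(2.402×10^-3)/(0.772 m) = 7.020×10^-3 H.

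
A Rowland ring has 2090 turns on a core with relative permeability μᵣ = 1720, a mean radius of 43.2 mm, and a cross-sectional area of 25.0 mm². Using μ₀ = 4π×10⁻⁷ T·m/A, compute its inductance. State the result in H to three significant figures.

L ≈ 0.870 H

For a thin toroid, L = μ₀μᵣN²A/(2πR).
L = (4π×10⁻⁷)(1720)(2090)²(2.500×10^-5) / (2π×4.320×10^-2 m) = 0.8696 H.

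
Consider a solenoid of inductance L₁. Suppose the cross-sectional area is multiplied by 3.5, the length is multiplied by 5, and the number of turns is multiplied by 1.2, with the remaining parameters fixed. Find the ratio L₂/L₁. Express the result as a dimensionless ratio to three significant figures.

For a solenoid, L ∝ μᵣN²A/ℓ.
L₂/L₁ = (3.5) × (5)^-1 × (1.2)^2 = 1.01.

L₂/L₁ = 1.01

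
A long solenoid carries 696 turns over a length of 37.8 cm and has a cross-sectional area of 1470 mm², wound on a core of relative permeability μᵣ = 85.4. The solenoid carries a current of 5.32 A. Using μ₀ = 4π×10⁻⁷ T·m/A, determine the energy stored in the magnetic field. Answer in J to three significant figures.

U ≈ 2.86 J

A = 1470 mm² = 1.470×10^-3 m².
L = μ₀μᵣN²A/ℓ = (4π×10⁻⁷)(85.4)(696)²(1.470×10^-3)/(0.378) = 0.2022 H.
U = ½LI² = ½(0.2022)(5.32)² = 2.861 J.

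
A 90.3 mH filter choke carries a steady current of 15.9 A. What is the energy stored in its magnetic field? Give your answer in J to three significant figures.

U ≈ 11.4 J

Stored magnetic energy: U = ½LI².
U = ½(9.030×10^-2 H)(15.9 A)² = 11.41 J.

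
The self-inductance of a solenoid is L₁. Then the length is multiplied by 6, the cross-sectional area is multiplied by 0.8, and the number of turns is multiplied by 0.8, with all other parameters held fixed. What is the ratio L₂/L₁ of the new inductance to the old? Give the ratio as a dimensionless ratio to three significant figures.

For a solenoid, L ∝ μᵣN²A/ℓ.
L₂/L₁ = (6)^-1 × (0.8) × (0.8)^2 = 0.0853.

L₂/L₁ = 0.0853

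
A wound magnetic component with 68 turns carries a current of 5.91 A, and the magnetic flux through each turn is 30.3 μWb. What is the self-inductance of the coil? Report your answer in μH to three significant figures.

Self-inductance is defined by L = NΦ_B/I (flux linkage over current).
L = (68)(3.030×10^-5 Wb)/(5.91 A) = 3.486×10^-4 H.

L ≈ 349 μH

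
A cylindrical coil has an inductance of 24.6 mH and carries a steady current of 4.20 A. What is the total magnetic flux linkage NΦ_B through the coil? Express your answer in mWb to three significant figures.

From L = NΦ_B/I, the flux linkage is NΦ_B = LI.
NΦ_B = (2.460×10^-2 H)(4.20 A) = 0.1033 Wb.

NΦ_B ≈ 103 mWb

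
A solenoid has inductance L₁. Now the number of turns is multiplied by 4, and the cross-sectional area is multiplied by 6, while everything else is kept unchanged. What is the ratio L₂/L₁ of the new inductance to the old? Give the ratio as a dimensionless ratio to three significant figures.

For a solenoid, L ∝ μᵣN²A/ℓ.
L₂/L₁ = (4)^2 × (6) = 96.0.

L₂/L₁ = 96.0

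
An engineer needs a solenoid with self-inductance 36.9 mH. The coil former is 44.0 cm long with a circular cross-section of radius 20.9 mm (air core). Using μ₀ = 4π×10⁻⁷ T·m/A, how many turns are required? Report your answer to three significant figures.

A = πr² = π(2.090×10^-2 m)² = 1.372×10^-3 m².
From L = μ₀N²A/ℓ, N = √(Lℓ / (μ₀A)).
N = √[(3.690×10^-2)(0.44) / ((4π×10⁻⁷)×1.372×10^-3)] = √(9.415×10^6) ≈ 3068.4.

N ≈ 3070 turns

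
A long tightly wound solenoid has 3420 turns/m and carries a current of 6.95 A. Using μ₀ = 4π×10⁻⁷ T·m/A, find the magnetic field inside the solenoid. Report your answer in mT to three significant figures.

Inside a long solenoid, B = μ₀nI.
B = (4π×10⁻⁷)(3.420×10^3 m⁻¹)(6.95 A) = 2.987×10^-2 T.

B ≈ 29.9 mT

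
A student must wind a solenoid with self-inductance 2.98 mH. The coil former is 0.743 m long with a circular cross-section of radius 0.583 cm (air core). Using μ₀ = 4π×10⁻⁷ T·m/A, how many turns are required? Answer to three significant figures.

A = πr² = π(5.830×10^-3 m)² = 1.068×10^-4 m².
From L = μ₀N²A/ℓ, N = √(Lℓ / (μ₀A)).
N = √[(2.980×10^-3)(0.743) / ((4π×10⁻⁷)×1.068×10^-4)] = √(1.650×10^7) ≈ 4062.1.

N ≈ 4060 turns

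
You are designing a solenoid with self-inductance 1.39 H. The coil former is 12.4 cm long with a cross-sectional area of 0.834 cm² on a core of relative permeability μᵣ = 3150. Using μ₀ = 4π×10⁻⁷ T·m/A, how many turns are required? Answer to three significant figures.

N ≈ 723 turns

A = 0.834 cm² = 8.340×10^-5 m².
From L = μ₀μᵣN²A/ℓ, N = √(Lℓ / (μ₀μᵣA)).
N = √[(1.39)(0.124) / ((4π×10⁻⁷)(3150)×8.340×10^-5)] = √(5.221×10^5) ≈ 722.6.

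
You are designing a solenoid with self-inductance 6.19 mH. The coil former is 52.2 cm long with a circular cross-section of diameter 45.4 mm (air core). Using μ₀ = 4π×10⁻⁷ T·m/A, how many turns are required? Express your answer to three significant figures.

A = π(d/2)² = π(2.270×10^-2 m)² = 1.619×10^-3 m².
From L = μ₀N²A/ℓ, N = √(Lℓ / (μ₀A)).
N = √[(6.190×10^-3)(0.522) / ((4π×10⁻⁷)×1.619×10^-3)] = √(1.588×10^6) ≈ 1260.3.

N ≈ 1260 turns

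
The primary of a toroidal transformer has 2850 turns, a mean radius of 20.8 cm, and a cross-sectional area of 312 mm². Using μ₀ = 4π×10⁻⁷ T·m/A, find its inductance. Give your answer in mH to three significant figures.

L ≈ 2.44 mH

For a thin toroid, L = μ₀N²A/(2πR).
L = (4π×10⁻⁷)(2850)²(3.120×10^-4) / (2π×0.208 m) = 2.437×10^-3 H.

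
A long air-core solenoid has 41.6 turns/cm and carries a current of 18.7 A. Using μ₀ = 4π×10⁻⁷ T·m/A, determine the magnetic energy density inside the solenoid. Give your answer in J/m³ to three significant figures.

B = μ₀nI = (4π×10⁻⁷)(4.160×10^3)(18.7) = 9.776×10^-2 T.
u = B²/(2μ₀) = (9.776×10^-2)²/(2×4π×10⁻⁷) = 3.802×10^3 J/m³.

u ≈ 3800 J/m³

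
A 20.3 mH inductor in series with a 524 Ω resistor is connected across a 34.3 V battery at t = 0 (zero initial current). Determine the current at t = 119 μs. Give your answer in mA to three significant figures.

τ = L/R = 2.030×10^-2/524 = 3.874×10^-5 s; final current I_∞ = ε/R = 34.3/524 = 6.546×10^-2 A.
I(t) = I_∞(1 − e^(−t/τ)) with t/τ = 3.072.
I = (6.546×10^-2)(1 − e^(−3.072)) = 6.242×10^-2 A.

I ≈ 62.4 mA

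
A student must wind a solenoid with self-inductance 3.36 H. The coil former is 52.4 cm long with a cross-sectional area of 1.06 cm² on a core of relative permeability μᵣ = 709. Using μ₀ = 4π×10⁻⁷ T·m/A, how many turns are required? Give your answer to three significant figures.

N ≈ 4320 turns

A = 1.06 cm² = 1.060×10^-4 m².
From L = μ₀μᵣN²A/ℓ, N = √(Lℓ / (μ₀μᵣA)).
N = √[(3.36)(0.524) / ((4π×10⁻⁷)(709)×1.060×10^-4)] = √(1.864×10^7) ≈ 4317.7.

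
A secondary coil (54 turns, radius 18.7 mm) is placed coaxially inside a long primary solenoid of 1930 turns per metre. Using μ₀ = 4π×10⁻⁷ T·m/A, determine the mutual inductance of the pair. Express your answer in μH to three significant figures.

The outer solenoid produces a uniform field B₁ = μ₀n₁I₁ across the inner coil,
so the flux linkage is N₂Φ = N₂B₁A₂ = μ₀n₁N₂A₂·I₁, giving M = μ₀n₁N₂A₂.
A₂ = πr² = π(1.870×10^-2 m)² = 1.099×10^-3 m².
M = (4π×10⁻⁷)(1930)(54)(1.099×10^-3) = 1.439×10^-4 H.

M ≈ 144 μH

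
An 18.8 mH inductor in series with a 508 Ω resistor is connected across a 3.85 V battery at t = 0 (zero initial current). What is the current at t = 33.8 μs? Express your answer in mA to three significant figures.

I ≈ 4.54 mA

τ = L/R = 1.880×10^-2/508 = 3.701×10^-5 s; final current I_∞ = ε/R = 3.85/508 = 7.579×10^-3 A.
I(t) = I_∞(1 − e^(−t/τ)) with t/τ = 0.913.
I = (7.579×10^-3)(1 − e^(−0.913)) = 4.538×10^-3 A.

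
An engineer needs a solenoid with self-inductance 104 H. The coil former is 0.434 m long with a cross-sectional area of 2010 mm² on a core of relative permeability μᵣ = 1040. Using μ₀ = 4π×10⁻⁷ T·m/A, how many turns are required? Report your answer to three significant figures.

N ≈ 4150 turns

A = 2010 mm² = 2.010×10^-3 m².
From L = μ₀μᵣN²A/ℓ, N = √(Lℓ / (μ₀μᵣA)).
N = √[(104)(0.434) / ((4π×10⁻⁷)(1040)×2.010×10^-3)] = √(1.718×10^7) ≈ 4145.2.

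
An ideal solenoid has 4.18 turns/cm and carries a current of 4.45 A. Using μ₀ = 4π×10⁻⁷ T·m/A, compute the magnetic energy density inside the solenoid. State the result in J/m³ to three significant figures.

B = μ₀nI = (4π×10⁻⁷)(418)(4.45) = 2.337×10^-3 T.
u = B²/(2μ₀) = (2.337×10^-3)²/(2×4π×10⁻⁷) = 2.174 J/m³.

u ≈ 2.17 J/m³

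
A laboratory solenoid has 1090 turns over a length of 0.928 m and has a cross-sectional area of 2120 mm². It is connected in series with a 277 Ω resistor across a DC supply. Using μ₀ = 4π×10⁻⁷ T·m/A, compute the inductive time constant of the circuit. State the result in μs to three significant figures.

τ ≈ 12.3 μs

A = 2120 mm² = 2.120×10^-3 m².
L = μ₀N²A/ℓ = (4π×10⁻⁷)(1090)²(2.120×10^-3)/(0.928) = 3.411×10^-3 H.
τ = L/R = (3.411×10^-3)/(277) = 1.231×10^-5 s.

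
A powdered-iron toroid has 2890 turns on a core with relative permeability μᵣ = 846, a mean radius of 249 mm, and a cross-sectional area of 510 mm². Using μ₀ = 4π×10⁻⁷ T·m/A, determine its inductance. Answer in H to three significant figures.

For a thin toroid, L = μ₀μᵣN²A/(2πR).
L = (4π×10⁻⁷)(846)(2890)²(5.100×10^-4) / (2π×0.249 m) = 2.894 H.

L ≈ 2.89 H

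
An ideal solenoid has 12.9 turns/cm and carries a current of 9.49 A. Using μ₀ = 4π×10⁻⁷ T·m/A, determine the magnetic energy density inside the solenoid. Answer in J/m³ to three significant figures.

u ≈ 94.2 J/m³

B = μ₀nI = (4π×10⁻⁷)(1.290×10^3)(9.49) = 1.538×10^-2 T.
u = B²/(2μ₀) = (1.538×10^-2)²/(2×4π×10⁻⁷) = 94.17 J/m³.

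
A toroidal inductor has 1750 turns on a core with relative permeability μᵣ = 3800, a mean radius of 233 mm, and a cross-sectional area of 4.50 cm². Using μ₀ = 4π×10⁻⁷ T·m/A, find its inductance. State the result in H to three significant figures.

L ≈ 4.50 H

For a thin toroid, L = μ₀μᵣN²A/(2πR).
L = (4π×10⁻⁷)(3800)(1750)²(4.500×10^-4) / (2π×0.233 m) = 4.495 H.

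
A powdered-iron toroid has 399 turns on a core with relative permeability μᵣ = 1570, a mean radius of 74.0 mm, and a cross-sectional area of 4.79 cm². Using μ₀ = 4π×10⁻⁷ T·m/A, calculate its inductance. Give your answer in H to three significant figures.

For a thin toroid, L = μ₀μᵣN²A/(2πR).
L = (4π×10⁻⁷)(1570)(399)²(4.790×10^-4) / (2π×7.400×10^-2 m) = 0.3236 H.

L ≈ 0.324 H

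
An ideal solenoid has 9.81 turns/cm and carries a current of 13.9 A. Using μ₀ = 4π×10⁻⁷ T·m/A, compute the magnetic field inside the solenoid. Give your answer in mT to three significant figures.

Inside a long solenoid, B = μ₀nI.
B = (4π×10⁻⁷)(981 m⁻¹)(13.9 A) = 1.714×10^-2 T.

B ≈ 17.1 mT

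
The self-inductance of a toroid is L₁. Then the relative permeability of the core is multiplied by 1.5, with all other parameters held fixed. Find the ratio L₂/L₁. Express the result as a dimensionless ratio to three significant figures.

For a toroid, L ∝ μᵣN²A/R.
L₂/L₁ = (1.5) = 1.50.

L₂/L₁ = 1.50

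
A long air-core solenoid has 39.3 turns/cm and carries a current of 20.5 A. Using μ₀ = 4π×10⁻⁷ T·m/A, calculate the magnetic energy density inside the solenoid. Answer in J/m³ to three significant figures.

B = μ₀nI = (4π×10⁻⁷)(3.930×10^3)(20.5) = 0.1012 T.
u = B²/(2μ₀) = (0.1012)²/(2×4π×10⁻⁷) = 4.078×10^3 J/m³.

u ≈ 4080 J/m³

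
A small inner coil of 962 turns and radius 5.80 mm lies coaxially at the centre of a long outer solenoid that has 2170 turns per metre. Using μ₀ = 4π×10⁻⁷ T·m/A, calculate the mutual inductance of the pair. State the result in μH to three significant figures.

M ≈ 277 μH

The outer solenoid produces a uniform field B₁ = μ₀n₁I₁ across the inner coil,
so the flux linkage is N₂Φ = N₂B₁A₂ = μ₀n₁N₂A₂·I₁, giving M = μ₀n₁N₂A₂.
A₂ = πr² = π(5.800×10^-3 m)² = 1.057×10^-4 m².
M = (4π×10⁻⁷)(2170)(962)(1.057×10^-4) = 2.772×10^-4 H.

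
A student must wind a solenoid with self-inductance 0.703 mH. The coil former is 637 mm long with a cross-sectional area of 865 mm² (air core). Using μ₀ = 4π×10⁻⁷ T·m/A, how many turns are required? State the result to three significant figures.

A = 865 mm² = 8.650×10^-4 m².
From L = μ₀N²A/ℓ, N = √(Lℓ / (μ₀A)).
N = √[(7.030×10^-4)(0.637) / ((4π×10⁻⁷)×8.650×10^-4)] = √(4.120×10^5) ≈ 641.9.

N ≈ 642 turns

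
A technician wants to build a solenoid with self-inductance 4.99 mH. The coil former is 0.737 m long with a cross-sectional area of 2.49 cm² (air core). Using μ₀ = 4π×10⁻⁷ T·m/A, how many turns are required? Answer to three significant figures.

A = 2.49 cm² = 2.490×10^-4 m².
From L = μ₀N²A/ℓ, N = √(Lℓ / (μ₀A)).
N = √[(4.990×10^-3)(0.737) / ((4π×10⁻⁷)×2.490×10^-4)] = √(1.175×10^7) ≈ 3428.3.

N ≈ 3430 turns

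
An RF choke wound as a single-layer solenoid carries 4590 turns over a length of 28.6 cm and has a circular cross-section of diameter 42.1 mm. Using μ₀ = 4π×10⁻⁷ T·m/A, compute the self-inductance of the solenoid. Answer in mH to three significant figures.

A = π(d/2)² = π(2.105×10^-2 m)² = 1.392×10^-3 m².
For a long solenoid, L = μ₀N²A/ℓ.
L = (4π×10⁻⁷)(4590)²(1.392×10^-3)/(0.286 m) = 0.1289 H.

L ≈ 129 mH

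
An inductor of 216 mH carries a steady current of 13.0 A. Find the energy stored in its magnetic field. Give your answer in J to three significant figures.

U ≈ 18.3 J

Stored magnetic energy: U = ½LI².
U = ½(0.216 H)(13.0 A)² = 18.25 J.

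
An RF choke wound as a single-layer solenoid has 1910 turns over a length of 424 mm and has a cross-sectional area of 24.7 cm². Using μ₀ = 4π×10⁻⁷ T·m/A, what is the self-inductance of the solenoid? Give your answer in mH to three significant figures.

A = 24.7 cm² = 2.470×10^-3 m².
For a long solenoid, L = μ₀N²A/ℓ.
L = (4π×10⁻⁷)(1910)²(2.470×10^-3)/(0.424 m) = 2.671×10^-2 H.

L ≈ 26.7 mH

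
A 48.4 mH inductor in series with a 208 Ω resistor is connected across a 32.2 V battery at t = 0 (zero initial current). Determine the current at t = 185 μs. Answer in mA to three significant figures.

I ≈ 84.9 mA

τ = L/R = 4.840×10^-2/208 = 2.327×10^-4 s; final current I_∞ = ε/R = 32.2/208 = 0.1548 A.
I(t) = I_∞(1 − e^(−t/τ)) with t/τ = 0.795.
I = (0.1548)(1 − e^(−0.795)) = 8.490×10^-2 A.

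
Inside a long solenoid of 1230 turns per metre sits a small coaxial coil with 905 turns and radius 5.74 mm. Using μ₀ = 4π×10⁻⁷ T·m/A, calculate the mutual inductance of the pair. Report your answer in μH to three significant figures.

The outer solenoid produces a uniform field B₁ = μ₀n₁I₁ across the inner coil,
so the flux linkage is N₂Φ = N₂B₁A₂ = μ₀n₁N₂A₂·I₁, giving M = μ₀n₁N₂A₂.
A₂ = πr² = π(5.740×10^-3 m)² = 1.035×10^-4 m².
M = (4π×10⁻⁷)(1230)(905)(1.035×10^-4) = 1.448×10^-4 H.

M ≈ 145 μH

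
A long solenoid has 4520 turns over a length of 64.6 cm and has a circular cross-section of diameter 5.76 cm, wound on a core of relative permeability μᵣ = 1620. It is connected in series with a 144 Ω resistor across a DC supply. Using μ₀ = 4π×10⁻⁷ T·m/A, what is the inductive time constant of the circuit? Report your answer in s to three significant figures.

A = π(d/2)² = π(2.880×10^-2 m)² = 2.606×10^-3 m².
L = μ₀μᵣN²A/ℓ = (4π×10⁻⁷)(1620)(4520)²(2.606×10^-3)/(0.646) = 167.8 H.
τ = L/R = (167.8)/(144) = 1.165 s.

τ ≈ 1.17 s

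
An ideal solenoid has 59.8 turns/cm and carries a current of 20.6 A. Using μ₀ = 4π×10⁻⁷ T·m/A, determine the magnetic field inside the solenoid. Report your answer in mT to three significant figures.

Inside a long solenoid, B = μ₀nI.
B = (4π×10⁻⁷)(5.980×10^3 m⁻¹)(20.6 A) = 0.1548 T.

B ≈ 155 mT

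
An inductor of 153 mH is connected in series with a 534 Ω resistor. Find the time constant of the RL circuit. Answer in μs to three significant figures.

τ = L/R = (0.153 H)/(534 Ω) = 2.865×10^-4 s.

τ ≈ 287 μs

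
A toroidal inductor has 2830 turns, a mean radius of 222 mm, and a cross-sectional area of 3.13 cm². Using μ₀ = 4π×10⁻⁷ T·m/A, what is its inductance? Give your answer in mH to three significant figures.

L ≈ 2.26 mH

For a thin toroid, L = μ₀N²A/(2πR).
L = (4π×10⁻⁷)(2830)²(3.130×10^-4) / (2π×0.222 m) = 2.258×10^-3 H.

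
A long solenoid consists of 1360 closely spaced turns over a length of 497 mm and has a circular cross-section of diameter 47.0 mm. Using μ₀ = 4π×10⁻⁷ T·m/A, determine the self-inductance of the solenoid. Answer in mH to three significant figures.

L ≈ 8.11 mH

A = π(d/2)² = π(2.350×10^-2 m)² = 1.7349×10^-3 m².
For a long solenoid, L = μ₀N²A/ℓ.
L = (4π×10⁻⁷)(1360)²(1.7349×10^-3)/(0.497 m) = 8.114×10^-3 H.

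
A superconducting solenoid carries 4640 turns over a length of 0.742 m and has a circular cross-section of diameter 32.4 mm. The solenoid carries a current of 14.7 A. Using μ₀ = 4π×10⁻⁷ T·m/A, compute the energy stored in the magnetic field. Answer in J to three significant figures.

A = π(d/2)² = π(1.620×10^-2 m)² = 8.2448×10^-4 m².
L = μ₀N²A/ℓ = (4π×10⁻⁷)(4640)²(8.2448×10^-4)/(0.742) = 3.006×10^-2 H.
U = ½LI² = ½(3.006×10^-2)(14.7)² = 3.248 J.

U ≈ 3.25 J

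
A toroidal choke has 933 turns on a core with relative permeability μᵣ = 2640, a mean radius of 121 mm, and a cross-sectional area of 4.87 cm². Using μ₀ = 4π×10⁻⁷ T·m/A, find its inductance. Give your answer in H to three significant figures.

L ≈ 1.85 H

For a thin toroid, L = μ₀μᵣN²A/(2πR).
L = (4π×10⁻⁷)(2640)(933)²(4.870×10^-4) / (2π×0.121 m) = 1.85 H.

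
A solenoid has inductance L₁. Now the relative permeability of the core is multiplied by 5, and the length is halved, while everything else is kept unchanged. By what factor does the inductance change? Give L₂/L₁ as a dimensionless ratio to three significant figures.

For a solenoid, L ∝ μᵣN²A/ℓ.
L₂/L₁ = (5) × (0.5)^-1 = 10.0.

L₂/L₁ = 10.0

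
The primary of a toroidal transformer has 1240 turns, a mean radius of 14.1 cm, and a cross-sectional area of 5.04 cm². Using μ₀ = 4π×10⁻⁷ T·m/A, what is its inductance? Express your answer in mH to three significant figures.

For a thin toroid, L = μ₀N²A/(2πR).
L = (4π×10⁻⁷)(1240)²(5.040×10^-4) / (2π×0.141 m) = 1.099×10^-3 H.

L ≈ 1.10 mH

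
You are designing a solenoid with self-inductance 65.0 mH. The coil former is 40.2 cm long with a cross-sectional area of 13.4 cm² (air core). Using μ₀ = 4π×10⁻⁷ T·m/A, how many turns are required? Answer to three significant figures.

N ≈ 3940 turns

A = 13.4 cm² = 1.340×10^-3 m².
From L = μ₀N²A/ℓ, N = √(Lℓ / (μ₀A)).
N = √[(6.500×10^-2)(0.402) / ((4π×10⁻⁷)×1.340×10^-3)] = √(1.552×10^7) ≈ 3939.2.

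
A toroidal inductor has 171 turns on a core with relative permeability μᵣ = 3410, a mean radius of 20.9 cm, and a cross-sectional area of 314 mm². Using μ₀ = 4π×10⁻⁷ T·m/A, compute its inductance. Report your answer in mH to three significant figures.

For a thin toroid, L = μ₀μᵣN²A/(2πR).
L = (4π×10⁻⁷)(3410)(171)²(3.140×10^-4) / (2π×0.209 m) = 2.996×10^-2 H.

L ≈ 30.0 mH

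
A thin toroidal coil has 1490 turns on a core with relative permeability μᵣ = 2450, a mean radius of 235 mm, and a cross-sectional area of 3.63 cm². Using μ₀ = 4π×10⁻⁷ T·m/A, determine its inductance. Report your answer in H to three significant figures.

For a thin toroid, L = μ₀μᵣN²A/(2πR).
L = (4π×10⁻⁷)(2450)(1490)²(3.630×10^-4) / (2π×0.235 m) = 1.68 H.

L ≈ 1.68 H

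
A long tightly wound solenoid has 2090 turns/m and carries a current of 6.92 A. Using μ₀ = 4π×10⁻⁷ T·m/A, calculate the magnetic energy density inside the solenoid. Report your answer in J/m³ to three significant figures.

u ≈ 131 J/m³

B = μ₀nI = (4π×10⁻⁷)(2.090×10^3)(6.92) = 1.817×10^-2 T.
u = B²/(2μ₀) = (1.817×10^-2)²/(2×4π×10⁻⁷) = 131.4 J/m³.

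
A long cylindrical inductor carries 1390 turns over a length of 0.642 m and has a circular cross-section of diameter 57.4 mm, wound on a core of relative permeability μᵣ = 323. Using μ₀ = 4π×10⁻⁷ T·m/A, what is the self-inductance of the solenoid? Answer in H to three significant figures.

L ≈ 3.16 H

A = π(d/2)² = π(2.870×10^-2 m)² = 2.588×10^-3 m².
For a long solenoid, L = μ₀μᵣN²A/ℓ.
L = (4π×10⁻⁷)(323)(1390)²(2.588×10^-3)/(0.642 m) = 3.161 H.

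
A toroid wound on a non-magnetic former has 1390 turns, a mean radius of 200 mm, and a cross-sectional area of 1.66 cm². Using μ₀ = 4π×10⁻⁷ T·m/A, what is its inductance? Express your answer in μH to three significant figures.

L ≈ 321 μH

For a thin toroid, L = μ₀N²A/(2πR).
L = (4π×10⁻⁷)(1390)²(1.660×10^-4) / (2π×0.2 m) = 3.207×10^-4 H.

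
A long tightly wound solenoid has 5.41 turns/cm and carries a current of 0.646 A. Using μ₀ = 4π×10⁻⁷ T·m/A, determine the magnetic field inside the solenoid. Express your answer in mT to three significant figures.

Inside a long solenoid, B = μ₀nI.
B = (4π×10⁻⁷)(541 m⁻¹)(0.646 A) = 4.392×10^-4 T.

B ≈ 0.439 mT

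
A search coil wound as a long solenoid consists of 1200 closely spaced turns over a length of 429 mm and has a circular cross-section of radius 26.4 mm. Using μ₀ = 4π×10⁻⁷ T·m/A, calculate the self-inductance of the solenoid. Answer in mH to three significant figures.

A = πr² = π(2.640×10^-2 m)² = 2.190×10^-3 m².
For a long solenoid, L = μ₀N²A/ℓ.
L = (4π×10⁻⁷)(1200)²(2.190×10^-3)/(0.429 m) = 9.236×10^-3 H.

L ≈ 9.24 mH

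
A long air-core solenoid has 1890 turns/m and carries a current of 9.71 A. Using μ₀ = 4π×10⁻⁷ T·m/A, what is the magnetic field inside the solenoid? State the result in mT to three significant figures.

B ≈ 23.1 mT

Inside a long solenoid, B = μ₀nI.
B = (4π×10⁻⁷)(1.890×10^3 m⁻¹)(9.71 A) = 2.306×10^-2 T.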